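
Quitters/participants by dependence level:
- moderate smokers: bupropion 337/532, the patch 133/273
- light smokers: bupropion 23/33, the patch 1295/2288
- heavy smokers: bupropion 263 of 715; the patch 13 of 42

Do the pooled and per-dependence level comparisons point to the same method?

No

Moderate smokers: bupropion 337/532 = 63.3%, the patch 133/273 = 48.7% → bupropion
Light smokers: bupropion 23/33 = 69.7%, the patch 1295/2288 = 56.6% → bupropion
Heavy smokers: bupropion 263/715 = 36.8%, the patch 13/42 = 31.0% → bupropion
Overall: bupropion 623/1280 = 48.7%, the patch 1441/2603 = 55.4% → the patch
Bupropion wins each dependence group but the patch wins overall — the comparison reverses. Bupropion's participants skew toward heavy smokers, which has a lower base rate.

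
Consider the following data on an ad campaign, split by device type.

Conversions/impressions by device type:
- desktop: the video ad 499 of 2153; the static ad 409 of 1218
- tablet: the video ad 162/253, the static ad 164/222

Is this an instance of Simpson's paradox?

No

Desktop: the video ad 499/2153 = 23.2%, the static ad 409/1218 = 33.6% → the static ad
Tablet: the video ad 162/253 = 64.0%, the static ad 164/222 = 73.9% → the static ad
Overall: the video ad 661/2406 = 27.5%, the static ad 573/1440 = 39.8% → the static ad
The static ad wins overall and in every device group — no reversal.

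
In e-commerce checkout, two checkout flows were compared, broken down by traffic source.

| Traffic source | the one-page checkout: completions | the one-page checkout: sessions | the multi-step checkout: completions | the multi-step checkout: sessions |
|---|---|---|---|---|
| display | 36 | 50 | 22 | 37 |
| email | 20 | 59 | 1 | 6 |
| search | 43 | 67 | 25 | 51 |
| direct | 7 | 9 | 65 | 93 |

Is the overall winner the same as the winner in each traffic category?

Display: the one-page checkout 36/50 = 72.0%, the multi-step checkout 22/37 = 59.5% → the one-page checkout
Email: the one-page checkout 20/59 = 33.9%, the multi-step checkout 1/6 = 16.7% → the one-page checkout
Search: the one-page checkout 43/67 = 64.2%, the multi-step checkout 25/51 = 49.0% → the one-page checkout
Direct: the one-page checkout 7/9 = 77.8%, the multi-step checkout 65/93 = 69.9% → the one-page checkout
Overall: the one-page checkout 106/185 = 57.3%, the multi-step checkout 113/187 = 60.4% → the multi-step checkout
The one-page checkout wins each traffic group but the multi-step checkout wins overall — the comparison reverses. The one-page checkout's sessions skew toward email, which has a lower base rate.

No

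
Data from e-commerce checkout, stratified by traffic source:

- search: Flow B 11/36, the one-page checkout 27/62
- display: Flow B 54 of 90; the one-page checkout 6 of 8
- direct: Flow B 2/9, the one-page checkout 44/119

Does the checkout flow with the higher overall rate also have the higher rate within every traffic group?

Search: Flow B 11/36 = 30.6%, the one-page checkout 27/62 = 43.5% → the one-page checkout
Display: Flow B 54/90 = 60.0%, the one-page checkout 6/8 = 75.0% → the one-page checkout
Direct: Flow B 2/9 = 22.2%, the one-page checkout 44/119 = 37.0% → the one-page checkout
Overall: Flow B 67/135 = 49.6%, the one-page checkout 77/189 = 40.7% → Flow B
The one-page checkout wins each traffic group but Flow B wins overall — the comparison reverses. The one-page checkout's sessions skew toward direct, which has a lower base rate.

No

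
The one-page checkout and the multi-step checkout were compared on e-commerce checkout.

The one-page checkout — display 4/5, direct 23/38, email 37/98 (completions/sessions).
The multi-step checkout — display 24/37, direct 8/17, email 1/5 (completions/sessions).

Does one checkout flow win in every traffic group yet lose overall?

Yes

Display: the one-page checkout 4/5 = 80.0%, the multi-step checkout 24/37 = 64.9% → the one-page checkout
Direct: the one-page checkout 23/38 = 60.5%, the multi-step checkout 8/17 = 47.1% → the one-page checkout
Email: the one-page checkout 37/98 = 37.8%, the multi-step checkout 1/5 = 20.0% → the one-page checkout
Overall: the one-page checkout 64/141 = 45.4%, the multi-step checkout 33/59 = 55.9% → the multi-step checkout
The one-page checkout wins each traffic group but the multi-step checkout wins overall — the comparison reverses. The one-page checkout's sessions skew toward email, which has a lower base rate.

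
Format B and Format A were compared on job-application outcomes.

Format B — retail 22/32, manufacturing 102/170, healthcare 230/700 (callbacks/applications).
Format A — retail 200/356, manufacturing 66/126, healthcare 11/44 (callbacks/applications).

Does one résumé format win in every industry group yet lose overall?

Yes

Retail: Format B 22/32 = 68.8%, Format A 200/356 = 56.2% → Format B
Manufacturing: Format B 102/170 = 60.0%, Format A 66/126 = 52.4% → Format B
Healthcare: Format B 230/700 = 32.9%, Format A 11/44 = 25.0% → Format B
Overall: Format B 354/902 = 39.2%, Format A 277/526 = 52.7% → Format A
Format B wins each industry group but Format A wins overall — the comparison reverses. Format B's applications skew toward healthcare, which has a lower base rate.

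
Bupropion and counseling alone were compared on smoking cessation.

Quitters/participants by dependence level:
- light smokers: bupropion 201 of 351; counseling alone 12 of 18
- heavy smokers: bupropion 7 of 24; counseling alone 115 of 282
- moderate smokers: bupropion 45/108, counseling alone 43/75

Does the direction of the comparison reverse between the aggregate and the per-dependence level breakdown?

Yes

Light smokers: bupropion 201/351 = 57.3%, counseling alone 12/18 = 66.7% → counseling alone
Heavy smokers: bupropion 7/24 = 29.2%, counseling alone 115/282 = 40.8% → counseling alone
Moderate smokers: bupropion 45/108 = 41.7%, counseling alone 43/75 = 57.3% → counseling alone
Overall: bupropion 253/483 = 52.4%, counseling alone 170/375 = 45.3% → bupropion
Counseling alone wins each dependence group but bupropion wins overall — the comparison reverses. Counseling alone's participants skew toward heavy smokers, which has a lower base rate.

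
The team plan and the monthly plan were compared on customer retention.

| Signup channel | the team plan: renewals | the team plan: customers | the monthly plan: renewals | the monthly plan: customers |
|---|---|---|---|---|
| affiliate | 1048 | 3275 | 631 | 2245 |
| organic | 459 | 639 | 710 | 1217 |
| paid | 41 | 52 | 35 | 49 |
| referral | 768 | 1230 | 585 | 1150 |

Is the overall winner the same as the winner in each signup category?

Yes

Affiliate: the team plan 1048/3275 = 32.0%, the monthly plan 631/2245 = 28.1% → the team plan
Organic: the team plan 459/639 = 71.8%, the monthly plan 710/1217 = 58.3% → the team plan
Paid: the team plan 41/52 = 78.8%, the monthly plan 35/49 = 71.4% → the team plan
Referral: the team plan 768/1230 = 62.4%, the monthly plan 585/1150 = 50.9% → the team plan
Overall: the team plan 2316/5196 = 44.6%, the monthly plan 1961/4661 = 42.1% → the team plan
The team plan wins overall and in every signup group — no reversal.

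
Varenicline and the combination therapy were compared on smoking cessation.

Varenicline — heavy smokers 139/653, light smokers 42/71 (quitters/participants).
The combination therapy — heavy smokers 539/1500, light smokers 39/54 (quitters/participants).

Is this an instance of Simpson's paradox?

No

Heavy smokers: varenicline 139/653 = 21.3%, the combination therapy 539/1500 = 35.9% → the combination therapy
Light smokers: varenicline 42/71 = 59.2%, the combination therapy 39/54 = 72.2% → the combination therapy
Overall: varenicline 181/724 = 25.0%, the combination therapy 578/1554 = 37.2% → the combination therapy
The combination therapy wins overall and in every dependence group — no reversal.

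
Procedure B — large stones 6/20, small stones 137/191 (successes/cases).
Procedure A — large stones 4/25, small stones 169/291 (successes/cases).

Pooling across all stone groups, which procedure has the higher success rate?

Large stones: Procedure B 6/20 = 30.0%, Procedure A 4/25 = 16.0% → Procedure B
Small stones: Procedure B 137/191 = 71.7%, Procedure A 169/291 = 58.1% → Procedure B
Overall: Procedure B 143/211 = 67.8%, Procedure A 173/316 = 54.7% → Procedure B

Procedure B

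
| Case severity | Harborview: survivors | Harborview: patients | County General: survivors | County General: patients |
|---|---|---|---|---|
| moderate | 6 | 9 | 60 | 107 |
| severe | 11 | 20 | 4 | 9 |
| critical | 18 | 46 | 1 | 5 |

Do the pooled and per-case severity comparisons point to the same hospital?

No

Moderate: Harborview 6/9 = 66.7%, County General 60/107 = 56.1% → Harborview
Severe: Harborview 11/20 = 55.0%, County General 4/9 = 44.4% → Harborview
Critical: Harborview 18/46 = 39.1%, County General 1/5 = 20.0% → Harborview
Overall: Harborview 35/75 = 46.7%, County General 65/121 = 53.7% → County General
Harborview wins each case group but County General wins overall — the comparison reverses. Harborview's patients skew toward critical, which has a lower base rate.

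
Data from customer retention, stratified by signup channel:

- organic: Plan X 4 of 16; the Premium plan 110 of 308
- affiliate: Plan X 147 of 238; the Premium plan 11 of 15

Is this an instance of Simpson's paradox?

Organic: Plan X 4/16 = 25.0%, the Premium plan 110/308 = 35.7% → the Premium plan
Affiliate: Plan X 147/238 = 61.8%, the Premium plan 11/15 = 73.3% → the Premium plan
Overall: Plan X 151/254 = 59.4%, the Premium plan 121/323 = 37.5% → Plan X
The Premium plan wins each signup group but Plan X wins overall — the comparison reverses. The Premium plan's customers skew toward organic, which has a lower base rate.

Yes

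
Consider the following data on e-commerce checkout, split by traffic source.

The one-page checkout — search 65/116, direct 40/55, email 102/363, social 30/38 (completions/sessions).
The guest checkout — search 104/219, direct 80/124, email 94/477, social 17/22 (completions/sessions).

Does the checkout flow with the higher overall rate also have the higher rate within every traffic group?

Yes

Search: the one-page checkout 65/116 = 56.0%, the guest checkout 104/219 = 47.5% → the one-page checkout
Direct: the one-page checkout 40/55 = 72.7%, the guest checkout 80/124 = 64.5% → the one-page checkout
Email: the one-page checkout 102/363 = 28.1%, the guest checkout 94/477 = 19.7% → the one-page checkout
Social: the one-page checkout 30/38 = 78.9%, the guest checkout 17/22 = 77.3% → the one-page checkout
Overall: the one-page checkout 237/572 = 41.4%, the guest checkout 295/842 = 35.0% → the one-page checkout
The one-page checkout wins overall and in every traffic group — no reversal.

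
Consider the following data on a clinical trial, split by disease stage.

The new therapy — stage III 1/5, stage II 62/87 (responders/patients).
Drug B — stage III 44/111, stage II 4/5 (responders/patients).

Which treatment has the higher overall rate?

the new therapy

Stage III: the new therapy 1/5 = 20.0%, Drug B 44/111 = 39.6% → Drug B
Stage II: the new therapy 62/87 = 71.3%, Drug B 4/5 = 80.0% → Drug B
Overall: the new therapy 63/92 = 68.5%, Drug B 48/116 = 41.4% → the new therapy
(Drug B wins every disease group but the new therapy wins overall — Drug B's patients skew toward the low-rate stage III group.)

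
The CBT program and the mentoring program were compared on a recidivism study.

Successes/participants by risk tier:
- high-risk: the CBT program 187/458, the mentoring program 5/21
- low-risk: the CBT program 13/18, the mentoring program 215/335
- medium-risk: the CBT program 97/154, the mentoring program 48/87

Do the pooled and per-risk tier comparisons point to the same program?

High-risk: the CBT program 187/458 = 40.8%, the mentoring program 5/21 = 23.8% → the CBT program
Low-risk: the CBT program 13/18 = 72.2%, the mentoring program 215/335 = 64.2% → the CBT program
Medium-risk: the CBT program 97/154 = 63.0%, the mentoring program 48/87 = 55.2% → the CBT program
Overall: the CBT program 297/630 = 47.1%, the mentoring program 268/443 = 60.5% → the mentoring program
The CBT program wins each risk group but the mentoring program wins overall — the comparison reverses. The CBT program's participants skew toward high-risk, which has a lower base rate.

No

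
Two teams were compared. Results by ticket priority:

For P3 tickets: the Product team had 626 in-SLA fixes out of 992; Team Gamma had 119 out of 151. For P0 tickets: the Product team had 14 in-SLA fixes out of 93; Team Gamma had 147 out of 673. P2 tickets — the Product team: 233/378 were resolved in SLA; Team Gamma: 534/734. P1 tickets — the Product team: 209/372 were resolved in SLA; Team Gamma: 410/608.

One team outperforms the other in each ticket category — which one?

P3: the Product team 626/992 = 63.1%, Team Gamma 119/151 = 78.8% → Team Gamma
P0: the Product team 14/93 = 15.1%, Team Gamma 147/673 = 21.8% → Team Gamma
P2: the Product team 233/378 = 61.6%, Team Gamma 534/734 = 72.8% → Team Gamma
P1: the Product team 209/372 = 56.2%, Team Gamma 410/608 = 67.4% → Team Gamma
Team Gamma has the higher rate in all 4 groups.

Team Gamma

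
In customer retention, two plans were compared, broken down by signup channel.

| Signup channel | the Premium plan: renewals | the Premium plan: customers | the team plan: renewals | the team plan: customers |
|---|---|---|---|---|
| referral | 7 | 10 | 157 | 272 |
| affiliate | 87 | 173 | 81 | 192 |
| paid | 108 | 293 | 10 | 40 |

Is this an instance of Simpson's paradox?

Yes

Referral: the Premium plan 7/10 = 70.0%, the team plan 157/272 = 57.7% → the Premium plan
Affiliate: the Premium plan 87/173 = 50.3%, the team plan 81/192 = 42.2% → the Premium plan
Paid: the Premium plan 108/293 = 36.9%, the team plan 10/40 = 25.0% → the Premium plan
Overall: the Premium plan 202/476 = 42.4%, the team plan 248/504 = 49.2% → the team plan
The Premium plan wins each signup group but the team plan wins overall — the comparison reverses. The Premium plan's customers skew toward paid, which has a lower base rate.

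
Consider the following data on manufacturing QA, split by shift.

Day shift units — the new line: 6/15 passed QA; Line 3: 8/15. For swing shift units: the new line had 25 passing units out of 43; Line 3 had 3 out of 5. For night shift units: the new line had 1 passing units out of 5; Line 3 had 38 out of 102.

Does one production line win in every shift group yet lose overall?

Day shift: the new line 6/15 = 40.0%, Line 3 8/15 = 53.3% → Line 3
Swing shift: the new line 25/43 = 58.1%, Line 3 3/5 = 60.0% → Line 3
Night shift: the new line 1/5 = 20.0%, Line 3 38/102 = 37.3% → Line 3
Overall: the new line 32/63 = 50.8%, Line 3 49/122 = 40.2% → the new line
Line 3 wins each shift group but the new line wins overall — the comparison reverses. Line 3's units skew toward night shift, which has a lower base rate.

Yes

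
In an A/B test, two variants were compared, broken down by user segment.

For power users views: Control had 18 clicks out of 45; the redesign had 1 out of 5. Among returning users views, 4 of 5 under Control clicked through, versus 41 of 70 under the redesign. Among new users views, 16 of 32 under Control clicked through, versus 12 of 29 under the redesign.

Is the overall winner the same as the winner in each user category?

Power users: Control 18/45 = 40.0%, the redesign 1/5 = 20.0% → Control
Returning users: Control 4/5 = 80.0%, the redesign 41/70 = 58.6% → Control
New users: Control 16/32 = 50.0%, the redesign 12/29 = 41.4% → Control
Overall: Control 38/82 = 46.3%, the redesign 54/104 = 51.9% → the redesign
Control wins each user group but the redesign wins overall — the comparison reverses. Control's views skew toward power users, which has a lower base rate.

No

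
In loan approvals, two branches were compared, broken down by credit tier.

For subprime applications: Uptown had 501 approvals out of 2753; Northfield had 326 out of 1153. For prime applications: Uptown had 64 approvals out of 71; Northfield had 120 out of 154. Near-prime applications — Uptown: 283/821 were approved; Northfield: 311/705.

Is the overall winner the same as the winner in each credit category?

Subprime: Uptown 501/2753 = 18.2%, Northfield 326/1153 = 28.3% → Northfield
Prime: Uptown 64/71 = 90.1%, Northfield 120/154 = 77.9% → Uptown
Near-prime: Uptown 283/821 = 34.5%, Northfield 311/705 = 44.1% → Northfield
Overall: Uptown 848/3645 = 23.3%, Northfield 757/2012 = 37.6% → Northfield
Neither sweeps: Uptown wins 1 of 3 groups, Northfield wins 2. Northfield wins overall but not every group — no Simpson reversal.

No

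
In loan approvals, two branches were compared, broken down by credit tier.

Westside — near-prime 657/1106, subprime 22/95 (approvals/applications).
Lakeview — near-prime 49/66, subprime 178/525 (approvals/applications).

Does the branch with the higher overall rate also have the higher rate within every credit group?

No

Near-prime: Westside 657/1106 = 59.4%, Lakeview 49/66 = 74.2% → Lakeview
Subprime: Westside 22/95 = 23.2%, Lakeview 178/525 = 33.9% → Lakeview
Overall: Westside 679/1201 = 56.5%, Lakeview 227/591 = 38.4% → Westside
Lakeview wins each credit group but Westside wins overall — the comparison reverses. Lakeview's applications skew toward subprime, which has a lower base rate.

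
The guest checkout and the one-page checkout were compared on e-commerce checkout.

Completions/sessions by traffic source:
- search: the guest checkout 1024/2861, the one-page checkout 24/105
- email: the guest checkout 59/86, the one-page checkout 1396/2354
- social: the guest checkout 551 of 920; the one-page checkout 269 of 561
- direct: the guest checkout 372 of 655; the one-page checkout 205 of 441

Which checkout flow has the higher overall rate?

Search: the guest checkout 1024/2861 = 35.8%, the one-page checkout 24/105 = 22.9% → the guest checkout
Email: the guest checkout 59/86 = 68.6%, the one-page checkout 1396/2354 = 59.3% → the guest checkout
Social: the guest checkout 551/920 = 59.9%, the one-page checkout 269/561 = 48.0% → the guest checkout
Direct: the guest checkout 372/655 = 56.8%, the one-page checkout 205/441 = 46.5% → the guest checkout
Overall: the guest checkout 2006/4522 = 44.4%, the one-page checkout 1894/3461 = 54.7% → the one-page checkout
(The guest checkout wins every traffic group but the one-page checkout wins overall — the guest checkout's sessions skew toward the low-rate search group.)

the one-page checkout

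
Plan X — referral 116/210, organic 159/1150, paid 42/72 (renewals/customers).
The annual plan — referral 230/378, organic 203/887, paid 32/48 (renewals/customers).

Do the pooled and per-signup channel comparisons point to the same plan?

Referral: Plan X 116/210 = 55.2%, the annual plan 230/378 = 60.8% → the annual plan
Organic: Plan X 159/1150 = 13.8%, the annual plan 203/887 = 22.9% → the annual plan
Paid: Plan X 42/72 = 58.3%, the annual plan 32/48 = 66.7% → the annual plan
Overall: Plan X 317/1432 = 22.1%, the annual plan 465/1313 = 35.4% → the annual plan
The annual plan wins overall and in every signup group — no reversal.

Yes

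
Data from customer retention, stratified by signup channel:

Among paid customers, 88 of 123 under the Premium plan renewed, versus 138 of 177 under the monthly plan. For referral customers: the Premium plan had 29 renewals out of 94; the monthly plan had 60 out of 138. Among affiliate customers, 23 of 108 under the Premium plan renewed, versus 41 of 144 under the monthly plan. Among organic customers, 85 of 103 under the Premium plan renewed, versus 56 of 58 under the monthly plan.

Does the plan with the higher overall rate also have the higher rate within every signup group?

Yes

Paid: the Premium plan 88/123 = 71.5%, the monthly plan 138/177 = 78.0% → the monthly plan
Referral: the Premium plan 29/94 = 30.9%, the monthly plan 60/138 = 43.5% → the monthly plan
Affiliate: the Premium plan 23/108 = 21.3%, the monthly plan 41/144 = 28.5% → the monthly plan
Organic: the Premium plan 85/103 = 82.5%, the monthly plan 56/58 = 96.6% → the monthly plan
Overall: the Premium plan 225/428 = 52.6%, the monthly plan 295/517 = 57.1% → the monthly plan
The monthly plan wins overall and in every signup group — no reversal.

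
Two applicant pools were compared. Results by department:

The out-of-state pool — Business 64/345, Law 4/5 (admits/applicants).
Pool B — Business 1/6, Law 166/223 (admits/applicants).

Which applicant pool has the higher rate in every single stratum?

the out-of-state pool

Business: the out-of-state pool 64/345 = 18.6%, Pool B 1/6 = 16.7% → the out-of-state pool
Law: the out-of-state pool 4/5 = 80.0%, Pool B 166/223 = 74.4% → the out-of-state pool
The out-of-state pool has the higher rate in both groups.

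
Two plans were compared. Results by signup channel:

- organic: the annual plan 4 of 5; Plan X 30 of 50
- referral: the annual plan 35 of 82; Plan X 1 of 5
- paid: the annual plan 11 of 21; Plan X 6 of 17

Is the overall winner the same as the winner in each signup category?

No

Organic: the annual plan 4/5 = 80.0%, Plan X 30/50 = 60.0% → the annual plan
Referral: the annual plan 35/82 = 42.7%, Plan X 1/5 = 20.0% → the annual plan
Paid: the annual plan 11/21 = 52.4%, Plan X 6/17 = 35.3% → the annual plan
Overall: the annual plan 50/108 = 46.3%, Plan X 37/72 = 51.4% → Plan X
The annual plan wins each signup group but Plan X wins overall — the comparison reverses. The annual plan's customers skew toward referral, which has a lower base rate.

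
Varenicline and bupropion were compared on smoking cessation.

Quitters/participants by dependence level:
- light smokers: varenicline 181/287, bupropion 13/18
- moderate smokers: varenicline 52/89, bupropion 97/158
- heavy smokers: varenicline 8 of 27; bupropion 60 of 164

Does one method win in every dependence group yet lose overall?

Yes

Light smokers: varenicline 181/287 = 63.1%, bupropion 13/18 = 72.2% → bupropion
Moderate smokers: varenicline 52/89 = 58.4%, bupropion 97/158 = 61.4% → bupropion
Heavy smokers: varenicline 8/27 = 29.6%, bupropion 60/164 = 36.6% → bupropion
Overall: varenicline 241/403 = 59.8%, bupropion 170/340 = 50.0% → varenicline
Bupropion wins each dependence group but varenicline wins overall — the comparison reverses. Bupropion's participants skew toward heavy smokers, which has a lower base rate.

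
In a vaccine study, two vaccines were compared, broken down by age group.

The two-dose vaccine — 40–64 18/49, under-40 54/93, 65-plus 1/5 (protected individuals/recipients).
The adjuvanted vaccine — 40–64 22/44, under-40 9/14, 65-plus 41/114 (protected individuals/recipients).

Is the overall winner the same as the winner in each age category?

No

40–64: the two-dose vaccine 18/49 = 36.7%, the adjuvanted vaccine 22/44 = 50.0% → the adjuvanted vaccine
Under-40: the two-dose vaccine 54/93 = 58.1%, the adjuvanted vaccine 9/14 = 64.3% → the adjuvanted vaccine
65-plus: the two-dose vaccine 1/5 = 20.0%, the adjuvanted vaccine 41/114 = 36.0% → the adjuvanted vaccine
Overall: the two-dose vaccine 73/147 = 49.7%, the adjuvanted vaccine 72/172 = 41.9% → the two-dose vaccine
The adjuvanted vaccine wins each age group but the two-dose vaccine wins overall — the comparison reverses. The adjuvanted vaccine's recipients skew toward 65-plus, which has a lower base rate.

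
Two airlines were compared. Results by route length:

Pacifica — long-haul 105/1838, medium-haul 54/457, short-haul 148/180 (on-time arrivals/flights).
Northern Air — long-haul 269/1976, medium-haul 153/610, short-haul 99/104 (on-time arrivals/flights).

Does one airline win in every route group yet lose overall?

No

Long-haul: Pacifica 105/1838 = 5.7%, Northern Air 269/1976 = 13.6% → Northern Air
Medium-haul: Pacifica 54/457 = 11.8%, Northern Air 153/610 = 25.1% → Northern Air
Short-haul: Pacifica 148/180 = 82.2%, Northern Air 99/104 = 95.2% → Northern Air
Overall: Pacifica 307/2475 = 12.4%, Northern Air 521/2690 = 19.4% → Northern Air
Northern Air wins overall and in every route group — no reversal.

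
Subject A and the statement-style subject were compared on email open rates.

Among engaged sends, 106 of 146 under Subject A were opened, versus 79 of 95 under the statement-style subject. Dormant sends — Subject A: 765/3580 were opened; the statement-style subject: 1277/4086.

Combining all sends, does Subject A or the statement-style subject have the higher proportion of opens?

the statement-style subject

Engaged: Subject A 106/146 = 72.6%, the statement-style subject 79/95 = 83.2% → the statement-style subject
Dormant: Subject A 765/3580 = 21.4%, the statement-style subject 1277/4086 = 31.3% → the statement-style subject
Overall: Subject A 871/3726 = 23.4%, the statement-style subject 1356/4181 = 32.4% → the statement-style subject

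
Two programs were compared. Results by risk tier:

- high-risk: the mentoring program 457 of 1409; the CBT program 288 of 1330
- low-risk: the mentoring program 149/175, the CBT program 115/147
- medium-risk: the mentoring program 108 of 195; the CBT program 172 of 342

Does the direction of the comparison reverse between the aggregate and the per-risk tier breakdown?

No

High-risk: the mentoring program 457/1409 = 32.4%, the CBT program 288/1330 = 21.7% → the mentoring program
Low-risk: the mentoring program 149/175 = 85.1%, the CBT program 115/147 = 78.2% → the mentoring program
Medium-risk: the mentoring program 108/195 = 55.4%, the CBT program 172/342 = 50.3% → the mentoring program
Overall: the mentoring program 714/1779 = 40.1%, the CBT program 575/1819 = 31.6% → the mentoring program
The mentoring program wins overall and in every risk group — no reversal.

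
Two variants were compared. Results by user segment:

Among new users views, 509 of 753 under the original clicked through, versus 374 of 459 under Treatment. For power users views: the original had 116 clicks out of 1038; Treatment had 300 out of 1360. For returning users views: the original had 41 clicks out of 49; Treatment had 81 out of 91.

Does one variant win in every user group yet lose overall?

No

New users: the original 509/753 = 67.6%, Treatment 374/459 = 81.5% → Treatment
Power users: the original 116/1038 = 11.2%, Treatment 300/1360 = 22.1% → Treatment
Returning users: the original 41/49 = 83.7%, Treatment 81/91 = 89.0% → Treatment
Overall: the original 666/1840 = 36.2%, Treatment 755/1910 = 39.5% → Treatment
Treatment wins overall and in every user group — no reversal.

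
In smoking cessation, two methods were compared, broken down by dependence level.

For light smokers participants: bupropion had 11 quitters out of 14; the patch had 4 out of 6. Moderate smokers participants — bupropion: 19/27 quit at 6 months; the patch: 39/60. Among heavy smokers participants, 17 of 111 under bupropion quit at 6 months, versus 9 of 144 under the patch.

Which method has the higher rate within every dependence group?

Light smokers: bupropion 11/14 = 78.6%, the patch 4/6 = 66.7% → bupropion
Moderate smokers: bupropion 19/27 = 70.4%, the patch 39/60 = 65.0% → bupropion
Heavy smokers: bupropion 17/111 = 15.3%, the patch 9/144 = 6.2% → bupropion
Bupropion has the higher rate in all 3 groups.

bupropion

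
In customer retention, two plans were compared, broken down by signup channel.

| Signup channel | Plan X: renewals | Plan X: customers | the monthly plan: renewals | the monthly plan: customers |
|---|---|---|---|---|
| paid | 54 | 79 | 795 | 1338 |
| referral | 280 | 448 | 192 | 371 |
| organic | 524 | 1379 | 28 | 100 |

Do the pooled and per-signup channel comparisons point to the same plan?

No

Paid: Plan X 54/79 = 68.4%, the monthly plan 795/1338 = 59.4% → Plan X
Referral: Plan X 280/448 = 62.5%, the monthly plan 192/371 = 51.8% → Plan X
Organic: Plan X 524/1379 = 38.0%, the monthly plan 28/100 = 28.0% → Plan X
Overall: Plan X 858/1906 = 45.0%, the monthly plan 1015/1809 = 56.1% → the monthly plan
Plan X wins each signup group but the monthly plan wins overall — the comparison reverses. Plan X's customers skew toward organic, which has a lower base rate.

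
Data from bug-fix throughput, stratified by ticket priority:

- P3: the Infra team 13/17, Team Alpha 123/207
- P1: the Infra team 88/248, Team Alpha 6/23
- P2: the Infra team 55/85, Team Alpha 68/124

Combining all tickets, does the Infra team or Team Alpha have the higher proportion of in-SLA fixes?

Team Alpha

P3: the Infra team 13/17 = 76.5%, Team Alpha 123/207 = 59.4% → the Infra team
P1: the Infra team 88/248 = 35.5%, Team Alpha 6/23 = 26.1% → the Infra team
P2: the Infra team 55/85 = 64.7%, Team Alpha 68/124 = 54.8% → the Infra team
Overall: the Infra team 156/350 = 44.6%, Team Alpha 197/354 = 55.6% → Team Alpha
(The Infra team wins every ticket group but Team Alpha wins overall — the Infra team's tickets skew toward the low-rate P1 group.)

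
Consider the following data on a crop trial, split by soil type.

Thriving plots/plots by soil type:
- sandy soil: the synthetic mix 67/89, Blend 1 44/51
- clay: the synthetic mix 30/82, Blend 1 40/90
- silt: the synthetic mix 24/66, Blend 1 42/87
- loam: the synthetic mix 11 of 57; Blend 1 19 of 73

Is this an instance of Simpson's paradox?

No

Sandy soil: the synthetic mix 67/89 = 75.3%, Blend 1 44/51 = 86.3% → Blend 1
Clay: the synthetic mix 30/82 = 36.6%, Blend 1 40/90 = 44.4% → Blend 1
Silt: the synthetic mix 24/66 = 36.4%, Blend 1 42/87 = 48.3% → Blend 1
Loam: the synthetic mix 11/57 = 19.3%, Blend 1 19/73 = 26.0% → Blend 1
Overall: the synthetic mix 132/294 = 44.9%, Blend 1 145/301 = 48.2% → Blend 1
Blend 1 wins overall and in every soil group — no reversal.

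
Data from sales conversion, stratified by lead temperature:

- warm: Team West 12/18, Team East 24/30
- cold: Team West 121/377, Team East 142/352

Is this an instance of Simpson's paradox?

Warm: Team West 12/18 = 66.7%, Team East 24/30 = 80.0% → Team East
Cold: Team West 121/377 = 32.1%, Team East 142/352 = 40.3% → Team East
Overall: Team West 133/395 = 33.7%, Team East 166/382 = 43.5% → Team East
Team East wins overall and in every lead group — no reversal.

No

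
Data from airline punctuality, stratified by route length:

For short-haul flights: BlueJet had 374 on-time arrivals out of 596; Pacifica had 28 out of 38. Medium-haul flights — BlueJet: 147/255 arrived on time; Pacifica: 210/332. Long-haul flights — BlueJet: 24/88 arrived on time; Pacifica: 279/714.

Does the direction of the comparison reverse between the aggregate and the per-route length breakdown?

Yes

Short-haul: BlueJet 374/596 = 62.8%, Pacifica 28/38 = 73.7% → Pacifica
Medium-haul: BlueJet 147/255 = 57.6%, Pacifica 210/332 = 63.3% → Pacifica
Long-haul: BlueJet 24/88 = 27.3%, Pacifica 279/714 = 39.1% → Pacifica
Overall: BlueJet 545/939 = 58.0%, Pacifica 517/1084 = 47.7% → BlueJet
Pacifica wins each route group but BlueJet wins overall — the comparison reverses. Pacifica's flights skew toward long-haul, which has a lower base rate.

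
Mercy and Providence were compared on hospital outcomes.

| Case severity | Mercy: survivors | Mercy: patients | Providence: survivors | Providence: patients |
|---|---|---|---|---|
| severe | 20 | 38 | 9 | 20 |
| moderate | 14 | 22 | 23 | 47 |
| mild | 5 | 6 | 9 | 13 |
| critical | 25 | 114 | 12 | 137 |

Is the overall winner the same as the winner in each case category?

Severe: Mercy 20/38 = 52.6%, Providence 9/20 = 45.0% → Mercy
Moderate: Mercy 14/22 = 63.6%, Providence 23/47 = 48.9% → Mercy
Mild: Mercy 5/6 = 83.3%, Providence 9/13 = 69.2% → Mercy
Critical: Mercy 25/114 = 21.9%, Providence 12/137 = 8.8% → Mercy
Overall: Mercy 64/180 = 35.6%, Providence 53/217 = 24.4% → Mercy
Mercy wins overall and in every case group — no reversal.

Yes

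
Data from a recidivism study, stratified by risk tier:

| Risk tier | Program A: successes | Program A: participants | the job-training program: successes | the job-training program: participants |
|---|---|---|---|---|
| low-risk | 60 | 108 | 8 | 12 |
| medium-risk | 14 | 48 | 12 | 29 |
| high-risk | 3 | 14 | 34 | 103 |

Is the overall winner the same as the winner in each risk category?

No

Low-risk: Program A 60/108 = 55.6%, the job-training program 8/12 = 66.7% → the job-training program
Medium-risk: Program A 14/48 = 29.2%, the job-training program 12/29 = 41.4% → the job-training program
High-risk: Program A 3/14 = 21.4%, the job-training program 34/103 = 33.0% → the job-training program
Overall: Program A 77/170 = 45.3%, the job-training program 54/144 = 37.5% → Program A
The job-training program wins each risk group but Program A wins overall — the comparison reverses. The job-training program's participants skew toward high-risk, which has a lower base rate.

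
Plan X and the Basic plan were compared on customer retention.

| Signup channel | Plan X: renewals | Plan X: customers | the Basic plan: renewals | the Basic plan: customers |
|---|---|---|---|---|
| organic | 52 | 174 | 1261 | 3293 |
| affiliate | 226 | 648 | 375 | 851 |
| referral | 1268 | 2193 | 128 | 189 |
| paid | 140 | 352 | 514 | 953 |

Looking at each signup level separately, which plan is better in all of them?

Organic: Plan X 52/174 = 29.9%, the Basic plan 1261/3293 = 38.3% → the Basic plan
Affiliate: Plan X 226/648 = 34.9%, the Basic plan 375/851 = 44.1% → the Basic plan
Referral: Plan X 1268/2193 = 57.8%, the Basic plan 128/189 = 67.7% → the Basic plan
Paid: Plan X 140/352 = 39.8%, the Basic plan 514/953 = 53.9% → the Basic plan
The Basic plan has the higher rate in all 4 groups.

the Basic plan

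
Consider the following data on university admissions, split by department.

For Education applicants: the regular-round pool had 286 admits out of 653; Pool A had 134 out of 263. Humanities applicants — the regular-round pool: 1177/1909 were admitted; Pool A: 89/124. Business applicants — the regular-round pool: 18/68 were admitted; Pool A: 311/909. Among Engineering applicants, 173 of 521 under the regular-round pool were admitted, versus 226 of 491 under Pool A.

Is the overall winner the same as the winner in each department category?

Education: the regular-round pool 286/653 = 43.8%, Pool A 134/263 = 51.0% → Pool A
Humanities: the regular-round pool 1177/1909 = 61.7%, Pool A 89/124 = 71.8% → Pool A
Business: the regular-round pool 18/68 = 26.5%, Pool A 311/909 = 34.2% → Pool A
Engineering: the regular-round pool 173/521 = 33.2%, Pool A 226/491 = 46.0% → Pool A
Overall: the regular-round pool 1654/3151 = 52.5%, Pool A 760/1787 = 42.5% → the regular-round pool
Pool A wins each department group but the regular-round pool wins overall — the comparison reverses. Pool A's applicants skew toward Business, which has a lower base rate.

No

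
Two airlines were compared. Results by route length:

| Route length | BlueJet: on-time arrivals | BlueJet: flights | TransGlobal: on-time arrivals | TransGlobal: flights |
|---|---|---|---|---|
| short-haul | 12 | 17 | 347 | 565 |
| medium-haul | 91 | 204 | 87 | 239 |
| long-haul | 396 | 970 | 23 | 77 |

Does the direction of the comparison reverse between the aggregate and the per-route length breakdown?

Short-haul: BlueJet 12/17 = 70.6%, TransGlobal 347/565 = 61.4% → BlueJet
Medium-haul: BlueJet 91/204 = 44.6%, TransGlobal 87/239 = 36.4% → BlueJet
Long-haul: BlueJet 396/970 = 40.8%, TransGlobal 23/77 = 29.9% → BlueJet
Overall: BlueJet 499/1191 = 41.9%, TransGlobal 457/881 = 51.9% → TransGlobal
BlueJet wins each route group but TransGlobal wins overall — the comparison reverses. BlueJet's flights skew toward long-haul, which has a lower base rate.

Yes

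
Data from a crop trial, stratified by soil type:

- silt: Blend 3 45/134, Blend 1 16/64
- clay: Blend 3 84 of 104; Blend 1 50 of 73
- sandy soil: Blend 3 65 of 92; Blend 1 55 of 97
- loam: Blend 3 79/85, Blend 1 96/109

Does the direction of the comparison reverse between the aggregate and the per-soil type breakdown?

No

Silt: Blend 3 45/134 = 33.6%, Blend 1 16/64 = 25.0% → Blend 3
Clay: Blend 3 84/104 = 80.8%, Blend 1 50/73 = 68.5% → Blend 3
Sandy soil: Blend 3 65/92 = 70.7%, Blend 1 55/97 = 56.7% → Blend 3
Loam: Blend 3 79/85 = 92.9%, Blend 1 96/109 = 88.1% → Blend 3
Overall: Blend 3 273/415 = 65.8%, Blend 1 217/343 = 63.3% → Blend 3
Blend 3 wins overall and in every soil group — no reversal.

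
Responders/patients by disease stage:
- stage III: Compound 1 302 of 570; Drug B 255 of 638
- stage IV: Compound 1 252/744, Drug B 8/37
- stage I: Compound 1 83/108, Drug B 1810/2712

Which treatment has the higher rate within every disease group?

Stage III: Compound 1 302/570 = 53.0%, Drug B 255/638 = 40.0% → Compound 1
Stage IV: Compound 1 252/744 = 33.9%, Drug B 8/37 = 21.6% → Compound 1
Stage I: Compound 1 83/108 = 76.9%, Drug B 1810/2712 = 66.7% → Compound 1
Compound 1 has the higher rate in all 3 groups.

Compound 1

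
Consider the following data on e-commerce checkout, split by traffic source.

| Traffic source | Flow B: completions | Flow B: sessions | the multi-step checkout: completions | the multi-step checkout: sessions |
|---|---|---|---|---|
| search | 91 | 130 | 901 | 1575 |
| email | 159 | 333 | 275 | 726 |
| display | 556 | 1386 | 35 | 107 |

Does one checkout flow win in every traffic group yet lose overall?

Yes

Search: Flow B 91/130 = 70.0%, the multi-step checkout 901/1575 = 57.2% → Flow B
Email: Flow B 159/333 = 47.7%, the multi-step checkout 275/726 = 37.9% → Flow B
Display: Flow B 556/1386 = 40.1%, the multi-step checkout 35/107 = 32.7% → Flow B
Overall: Flow B 806/1849 = 43.6%, the multi-step checkout 1211/2408 = 50.3% → the multi-step checkout
Flow B wins each traffic group but the multi-step checkout wins overall — the comparison reverses. Flow B's sessions skew toward display, which has a lower base rate.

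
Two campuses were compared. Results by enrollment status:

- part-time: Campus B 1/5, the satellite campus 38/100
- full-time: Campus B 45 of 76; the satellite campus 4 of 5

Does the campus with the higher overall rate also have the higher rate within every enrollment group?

Part-time: Campus B 1/5 = 20.0%, the satellite campus 38/100 = 38.0% → the satellite campus
Full-time: Campus B 45/76 = 59.2%, the satellite campus 4/5 = 80.0% → the satellite campus
Overall: Campus B 46/81 = 56.8%, the satellite campus 42/105 = 40.0% → Campus B
The satellite campus wins each enrollment group but Campus B wins overall — the comparison reverses. The satellite campus's students skew toward part-time, which has a lower base rate.

No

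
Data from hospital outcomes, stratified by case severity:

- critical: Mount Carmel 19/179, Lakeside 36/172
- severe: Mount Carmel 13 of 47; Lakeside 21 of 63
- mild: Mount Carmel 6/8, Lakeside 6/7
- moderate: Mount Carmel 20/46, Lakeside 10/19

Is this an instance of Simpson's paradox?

No

Critical: Mount Carmel 19/179 = 10.6%, Lakeside 36/172 = 20.9% → Lakeside
Severe: Mount Carmel 13/47 = 27.7%, Lakeside 21/63 = 33.3% → Lakeside
Mild: Mount Carmel 6/8 = 75.0%, Lakeside 6/7 = 85.7% → Lakeside
Moderate: Mount Carmel 20/46 = 43.5%, Lakeside 10/19 = 52.6% → Lakeside
Overall: Mount Carmel 58/280 = 20.7%, Lakeside 73/261 = 28.0% → Lakeside
Lakeside wins overall and in every case group — no reversal.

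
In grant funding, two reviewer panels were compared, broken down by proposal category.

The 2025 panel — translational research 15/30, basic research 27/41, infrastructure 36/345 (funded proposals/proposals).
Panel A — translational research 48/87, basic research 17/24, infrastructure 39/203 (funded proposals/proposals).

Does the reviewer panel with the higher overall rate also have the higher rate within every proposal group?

Yes

Translational research: the 2025 panel 15/30 = 50.0%, Panel A 48/87 = 55.2% → Panel A
Basic research: the 2025 panel 27/41 = 65.9%, Panel A 17/24 = 70.8% → Panel A
Infrastructure: the 2025 panel 36/345 = 10.4%, Panel A 39/203 = 19.2% → Panel A
Overall: the 2025 panel 78/416 = 18.8%, Panel A 104/314 = 33.1% → Panel A
Panel A wins overall and in every proposal group — no reversal.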